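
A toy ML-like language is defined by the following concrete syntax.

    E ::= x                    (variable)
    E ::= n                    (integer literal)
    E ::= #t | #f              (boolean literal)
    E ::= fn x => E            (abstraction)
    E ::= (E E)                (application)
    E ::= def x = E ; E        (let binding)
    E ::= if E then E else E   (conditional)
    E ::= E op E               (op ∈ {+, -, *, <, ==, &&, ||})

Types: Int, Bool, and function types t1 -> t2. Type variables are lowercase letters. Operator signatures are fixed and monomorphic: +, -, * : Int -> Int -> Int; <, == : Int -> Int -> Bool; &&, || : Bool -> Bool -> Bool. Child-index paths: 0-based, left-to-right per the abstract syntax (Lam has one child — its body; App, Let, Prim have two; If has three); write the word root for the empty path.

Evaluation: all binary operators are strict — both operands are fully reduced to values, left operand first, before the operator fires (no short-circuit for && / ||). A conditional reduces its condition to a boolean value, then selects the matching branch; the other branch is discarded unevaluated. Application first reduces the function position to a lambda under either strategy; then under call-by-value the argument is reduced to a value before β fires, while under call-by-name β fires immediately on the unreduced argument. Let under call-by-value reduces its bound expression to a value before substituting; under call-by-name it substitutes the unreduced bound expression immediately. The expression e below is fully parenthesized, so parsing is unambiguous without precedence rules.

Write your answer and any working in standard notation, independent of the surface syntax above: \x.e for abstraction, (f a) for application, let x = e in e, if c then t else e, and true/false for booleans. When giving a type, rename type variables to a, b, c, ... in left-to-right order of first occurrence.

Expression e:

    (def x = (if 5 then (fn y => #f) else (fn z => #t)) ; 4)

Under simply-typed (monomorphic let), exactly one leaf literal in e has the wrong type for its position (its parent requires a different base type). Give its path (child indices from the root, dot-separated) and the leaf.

Answer: 0.0 : 5

Trace:
  unify Int ~ Bool
  FAIL: mismatch Int ~ Bool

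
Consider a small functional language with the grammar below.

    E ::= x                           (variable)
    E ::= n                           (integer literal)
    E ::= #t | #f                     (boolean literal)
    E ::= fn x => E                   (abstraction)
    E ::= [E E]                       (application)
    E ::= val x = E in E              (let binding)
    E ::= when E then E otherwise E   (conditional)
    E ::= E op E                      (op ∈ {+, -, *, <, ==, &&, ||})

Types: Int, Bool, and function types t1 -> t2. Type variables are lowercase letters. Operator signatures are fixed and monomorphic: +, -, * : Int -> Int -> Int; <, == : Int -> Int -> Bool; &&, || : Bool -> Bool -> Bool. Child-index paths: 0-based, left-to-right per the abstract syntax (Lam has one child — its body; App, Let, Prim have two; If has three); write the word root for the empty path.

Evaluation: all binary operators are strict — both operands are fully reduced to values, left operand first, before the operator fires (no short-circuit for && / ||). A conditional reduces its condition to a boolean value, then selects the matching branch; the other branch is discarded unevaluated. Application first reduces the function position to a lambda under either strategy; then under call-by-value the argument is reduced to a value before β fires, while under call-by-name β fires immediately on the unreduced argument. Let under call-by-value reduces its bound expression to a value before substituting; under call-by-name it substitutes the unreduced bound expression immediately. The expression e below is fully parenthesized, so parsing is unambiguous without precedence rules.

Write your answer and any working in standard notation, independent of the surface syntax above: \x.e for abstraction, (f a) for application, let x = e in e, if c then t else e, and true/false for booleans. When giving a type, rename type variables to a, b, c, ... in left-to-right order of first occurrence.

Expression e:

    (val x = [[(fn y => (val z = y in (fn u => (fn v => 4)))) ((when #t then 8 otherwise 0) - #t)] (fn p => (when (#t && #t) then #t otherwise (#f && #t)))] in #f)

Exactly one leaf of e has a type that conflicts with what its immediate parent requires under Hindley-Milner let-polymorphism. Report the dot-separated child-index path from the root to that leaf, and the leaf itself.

Derivation:
y : a
let z : a
\v._ : c -> Int
\u._ : b -> c -> Int
\y._ : a -> b -> c -> Int
  unify Bool ~ Bool
  unify Int ~ Int
  unify Int ~ Int
  unify Bool ~ Int
  FAIL: mismatch Bool ~ Int

Answer: 0.0.1.1 : true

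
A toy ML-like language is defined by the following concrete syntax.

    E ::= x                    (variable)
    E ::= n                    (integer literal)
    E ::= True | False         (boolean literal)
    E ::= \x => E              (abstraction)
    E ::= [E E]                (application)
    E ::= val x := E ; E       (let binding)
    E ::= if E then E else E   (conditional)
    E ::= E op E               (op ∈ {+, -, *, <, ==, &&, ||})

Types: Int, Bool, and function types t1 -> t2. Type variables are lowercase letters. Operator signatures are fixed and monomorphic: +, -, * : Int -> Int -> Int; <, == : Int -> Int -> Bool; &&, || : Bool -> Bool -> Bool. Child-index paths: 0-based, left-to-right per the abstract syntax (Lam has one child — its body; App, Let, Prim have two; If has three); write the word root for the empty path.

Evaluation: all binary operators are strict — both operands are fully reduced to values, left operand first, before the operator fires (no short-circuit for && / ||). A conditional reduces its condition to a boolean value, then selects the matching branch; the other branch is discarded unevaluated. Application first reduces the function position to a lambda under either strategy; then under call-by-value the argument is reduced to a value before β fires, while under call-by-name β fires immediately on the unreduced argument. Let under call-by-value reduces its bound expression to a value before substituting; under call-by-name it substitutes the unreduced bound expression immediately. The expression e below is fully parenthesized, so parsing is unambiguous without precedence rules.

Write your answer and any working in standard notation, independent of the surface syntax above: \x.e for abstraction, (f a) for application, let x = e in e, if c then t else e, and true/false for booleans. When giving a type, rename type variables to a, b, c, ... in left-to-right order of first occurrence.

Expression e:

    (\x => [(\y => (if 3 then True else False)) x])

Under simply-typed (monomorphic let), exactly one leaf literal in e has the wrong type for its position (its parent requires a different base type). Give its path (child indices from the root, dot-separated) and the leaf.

Answer: 0.0.0.0 : 3

Derivation:
  unify Int ~ Bool
  FAIL: mismatch Int ~ Bool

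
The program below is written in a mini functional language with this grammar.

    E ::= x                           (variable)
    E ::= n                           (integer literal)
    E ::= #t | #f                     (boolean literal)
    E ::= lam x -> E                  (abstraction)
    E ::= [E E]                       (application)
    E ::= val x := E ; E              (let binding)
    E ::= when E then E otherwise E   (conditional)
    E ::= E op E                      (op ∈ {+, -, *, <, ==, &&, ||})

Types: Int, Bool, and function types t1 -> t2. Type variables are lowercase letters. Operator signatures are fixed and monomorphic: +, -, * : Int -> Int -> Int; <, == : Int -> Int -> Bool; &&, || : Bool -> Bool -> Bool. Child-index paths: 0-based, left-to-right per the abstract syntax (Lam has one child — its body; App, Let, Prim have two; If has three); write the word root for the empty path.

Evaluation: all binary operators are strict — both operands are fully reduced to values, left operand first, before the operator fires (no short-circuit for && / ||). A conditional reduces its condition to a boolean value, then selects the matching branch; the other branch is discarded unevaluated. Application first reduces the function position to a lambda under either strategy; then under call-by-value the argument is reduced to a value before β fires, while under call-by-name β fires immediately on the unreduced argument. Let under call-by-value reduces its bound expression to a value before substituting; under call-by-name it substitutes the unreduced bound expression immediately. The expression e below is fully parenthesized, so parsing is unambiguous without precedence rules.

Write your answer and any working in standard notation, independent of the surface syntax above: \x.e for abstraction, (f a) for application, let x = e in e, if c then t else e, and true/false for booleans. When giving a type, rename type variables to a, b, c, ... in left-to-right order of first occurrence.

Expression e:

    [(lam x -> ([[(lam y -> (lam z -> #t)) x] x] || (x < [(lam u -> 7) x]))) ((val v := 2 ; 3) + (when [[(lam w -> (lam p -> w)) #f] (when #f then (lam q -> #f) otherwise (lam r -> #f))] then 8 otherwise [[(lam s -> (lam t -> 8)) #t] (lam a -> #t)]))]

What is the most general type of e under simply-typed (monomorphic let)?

Trace:
\z._ : c -> Bool
\y._ : b -> c -> Bool
x : a
  unify b -> c -> Bool ~ a -> d
  unify b ~ a
  unify c -> Bool ~ d
_ _ : c -> Bool
x : a
  unify c -> Bool ~ a -> e
  unify c ~ a
  unify Bool ~ e
_ _ : Bool
  unify Bool ~ Bool
x : a
  unify a ~ Int
\u._ : f -> Int
x : Int
  unify f -> Int ~ Int -> g
  unify f ~ Int
  unify Int ~ g
_ _ : Int
  unify Int ~ Int
  unify Bool ~ Bool
\x._ : Int -> Bool
let v : Int
  unify Int ~ Int
w : h
\p._ : i -> h
\w._ : h -> i -> h
  unify h -> i -> h ~ Bool -> j
  unify h ~ Bool
  unify i -> Bool ~ j
_ _ : i -> Bool
  unify Bool ~ Bool
\q._ : k -> Bool
\r._ : l -> Bool
  unify k -> Bool ~ l -> Bool
  unify k ~ l
  unify Bool ~ Bool
  unify i -> Bool ~ (l -> Bool) -> m
  unify i ~ l -> Bool
  unify Bool ~ m
_ _ : Bool
  unify Bool ~ Bool
\t._ : o -> Int
\s._ : n -> o -> Int
  unify n -> o -> Int ~ Bool -> p
  unify n ~ Bool
  unify o -> Int ~ p
_ _ : o -> Int
\a._ : q -> Bool
  unify o -> Int ~ (q -> Bool) -> r
  unify o ~ q -> Bool
  unify Int ~ r
_ _ : Int
  unify Int ~ Int
  unify Int ~ Int
  unify Int -> Bool ~ Int -> s
  unify Int ~ Int
  unify Bool ~ s
_ _ : Bool

Answer: Bool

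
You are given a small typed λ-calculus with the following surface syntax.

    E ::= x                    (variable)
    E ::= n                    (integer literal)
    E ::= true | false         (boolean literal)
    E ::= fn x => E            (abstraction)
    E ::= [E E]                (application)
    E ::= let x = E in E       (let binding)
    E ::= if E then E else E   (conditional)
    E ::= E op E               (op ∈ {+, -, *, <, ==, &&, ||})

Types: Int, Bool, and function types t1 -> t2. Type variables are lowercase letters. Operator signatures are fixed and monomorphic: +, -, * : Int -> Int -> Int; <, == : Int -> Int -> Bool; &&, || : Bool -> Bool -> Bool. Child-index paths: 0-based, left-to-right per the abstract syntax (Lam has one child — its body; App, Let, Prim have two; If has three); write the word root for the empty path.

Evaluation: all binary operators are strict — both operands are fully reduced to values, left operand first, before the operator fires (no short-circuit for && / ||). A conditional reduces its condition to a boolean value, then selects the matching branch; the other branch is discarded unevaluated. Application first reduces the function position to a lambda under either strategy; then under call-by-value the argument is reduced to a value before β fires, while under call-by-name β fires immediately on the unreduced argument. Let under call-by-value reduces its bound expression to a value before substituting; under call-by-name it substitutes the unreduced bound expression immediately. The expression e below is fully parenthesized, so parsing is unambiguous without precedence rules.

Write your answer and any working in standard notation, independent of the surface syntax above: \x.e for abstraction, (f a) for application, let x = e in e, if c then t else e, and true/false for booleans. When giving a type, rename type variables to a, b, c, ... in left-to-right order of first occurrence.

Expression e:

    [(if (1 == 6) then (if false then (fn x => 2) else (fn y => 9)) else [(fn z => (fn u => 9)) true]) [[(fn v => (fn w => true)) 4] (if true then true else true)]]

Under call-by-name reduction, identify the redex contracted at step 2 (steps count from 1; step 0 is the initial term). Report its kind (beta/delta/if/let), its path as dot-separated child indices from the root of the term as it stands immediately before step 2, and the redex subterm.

Answer: if at 0 : (if false then (if false then (\x.2) else (\y.9)) else ((\z.(\u.9)) true))

Working:
step 0: ((if (1 == 6) then (if false then (\x.2) else (\y.9)) else ((\z.(\u.9)) true)) (((\v.(\w.true)) 4) (if true then true else true)))
step 1: [delta@0.0] ((if false then (if false then (\x.2) else (\y.9)) else ((\z.(\u.9)) true)) (((\v.(\w.true)) 4) (if true then true else true)))
step 2: [if@0] (((\z.(\u.9)) true) (((\v.(\w.true)) 4) (if true then true else true)))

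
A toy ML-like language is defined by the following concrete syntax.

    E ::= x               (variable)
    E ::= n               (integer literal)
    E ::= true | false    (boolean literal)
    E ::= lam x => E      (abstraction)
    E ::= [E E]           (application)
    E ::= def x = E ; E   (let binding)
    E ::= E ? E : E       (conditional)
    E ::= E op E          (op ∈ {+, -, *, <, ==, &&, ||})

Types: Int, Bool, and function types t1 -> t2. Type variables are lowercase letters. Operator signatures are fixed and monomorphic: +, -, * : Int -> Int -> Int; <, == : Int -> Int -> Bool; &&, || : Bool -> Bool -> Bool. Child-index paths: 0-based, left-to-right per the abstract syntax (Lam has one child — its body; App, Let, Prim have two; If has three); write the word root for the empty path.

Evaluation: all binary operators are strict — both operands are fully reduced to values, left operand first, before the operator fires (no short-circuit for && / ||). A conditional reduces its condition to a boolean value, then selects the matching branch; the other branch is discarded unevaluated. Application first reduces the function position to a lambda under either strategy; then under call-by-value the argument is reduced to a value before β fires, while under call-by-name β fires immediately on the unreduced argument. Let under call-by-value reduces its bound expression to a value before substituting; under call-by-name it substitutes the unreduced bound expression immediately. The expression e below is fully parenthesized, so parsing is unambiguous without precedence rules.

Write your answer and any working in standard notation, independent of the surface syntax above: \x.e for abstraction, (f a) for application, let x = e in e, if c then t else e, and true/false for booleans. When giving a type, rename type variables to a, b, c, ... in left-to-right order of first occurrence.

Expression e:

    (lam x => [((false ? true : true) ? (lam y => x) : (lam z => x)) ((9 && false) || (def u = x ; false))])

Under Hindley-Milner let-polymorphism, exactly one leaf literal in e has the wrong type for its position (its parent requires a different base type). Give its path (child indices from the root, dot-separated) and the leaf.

Trace:
  unify Bool ~ Bool
  unify Bool ~ Bool
  unify Bool ~ Bool
x : a
\y._ : b -> a
x : a
\z._ : c -> a
  unify b -> a ~ c -> a
  unify b ~ c
  unify a ~ a
  unify Int ~ Bool
  FAIL: mismatch Int ~ Bool

Answer: 0.1.0.0 : 9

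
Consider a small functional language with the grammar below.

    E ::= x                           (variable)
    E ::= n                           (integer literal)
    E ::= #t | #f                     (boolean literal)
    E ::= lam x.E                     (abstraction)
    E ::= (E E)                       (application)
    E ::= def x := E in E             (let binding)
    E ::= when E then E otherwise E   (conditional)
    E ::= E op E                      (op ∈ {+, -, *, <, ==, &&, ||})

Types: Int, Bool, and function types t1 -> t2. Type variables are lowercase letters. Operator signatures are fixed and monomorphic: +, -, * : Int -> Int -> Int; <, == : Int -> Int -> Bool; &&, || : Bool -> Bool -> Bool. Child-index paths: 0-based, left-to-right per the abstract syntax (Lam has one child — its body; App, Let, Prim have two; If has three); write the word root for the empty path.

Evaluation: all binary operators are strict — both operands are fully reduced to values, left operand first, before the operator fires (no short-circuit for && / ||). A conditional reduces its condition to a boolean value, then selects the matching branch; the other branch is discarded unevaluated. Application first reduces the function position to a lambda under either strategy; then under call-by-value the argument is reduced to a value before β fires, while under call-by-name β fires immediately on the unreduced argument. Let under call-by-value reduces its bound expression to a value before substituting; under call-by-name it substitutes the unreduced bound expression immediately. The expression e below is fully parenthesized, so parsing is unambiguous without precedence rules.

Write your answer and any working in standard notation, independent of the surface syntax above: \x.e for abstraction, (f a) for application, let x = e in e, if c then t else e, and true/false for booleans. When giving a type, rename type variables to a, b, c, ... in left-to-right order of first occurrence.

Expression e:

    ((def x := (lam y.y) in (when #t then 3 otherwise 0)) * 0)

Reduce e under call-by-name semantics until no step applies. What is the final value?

Answer: 0

Working:
step 0: ((let x = (\y.y) in (if true then 3 else 0)) * 0)
step 1: [let@0] ((if true then 3 else 0) * 0)
step 2: [if@0] (3 * 0)
step 3: [delta@root] 0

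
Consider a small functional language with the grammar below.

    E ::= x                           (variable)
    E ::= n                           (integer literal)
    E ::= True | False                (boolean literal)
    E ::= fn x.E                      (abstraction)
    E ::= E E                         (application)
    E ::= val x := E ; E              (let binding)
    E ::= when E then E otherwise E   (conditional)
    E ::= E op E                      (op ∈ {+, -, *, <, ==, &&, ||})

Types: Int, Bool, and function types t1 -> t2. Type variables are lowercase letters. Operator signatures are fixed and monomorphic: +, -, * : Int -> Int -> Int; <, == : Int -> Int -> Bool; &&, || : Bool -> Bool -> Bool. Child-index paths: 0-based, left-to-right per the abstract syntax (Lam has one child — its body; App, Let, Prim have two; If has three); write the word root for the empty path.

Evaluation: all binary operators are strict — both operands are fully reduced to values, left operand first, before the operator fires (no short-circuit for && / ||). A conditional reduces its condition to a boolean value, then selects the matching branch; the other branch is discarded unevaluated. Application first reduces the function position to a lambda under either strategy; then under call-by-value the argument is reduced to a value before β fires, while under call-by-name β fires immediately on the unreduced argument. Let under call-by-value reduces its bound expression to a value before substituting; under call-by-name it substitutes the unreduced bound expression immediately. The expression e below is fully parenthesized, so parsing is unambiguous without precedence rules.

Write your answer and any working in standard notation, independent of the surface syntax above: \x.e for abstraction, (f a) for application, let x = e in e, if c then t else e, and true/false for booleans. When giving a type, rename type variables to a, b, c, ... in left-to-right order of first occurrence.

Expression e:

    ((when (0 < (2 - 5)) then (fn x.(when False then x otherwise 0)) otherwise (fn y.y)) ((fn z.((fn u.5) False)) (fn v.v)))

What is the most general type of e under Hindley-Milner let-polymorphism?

Derivation:
  unify Int ~ Int
  unify Int ~ Int
  unify Int ~ Int
  unify Int ~ Int
  unify Bool ~ Bool
  unify Bool ~ Bool
x : a
  unify a ~ Int
\x._ : Int -> Int
y : b
\y._ : b -> b
  unify Int -> Int ~ b -> b
  unify Int ~ b
  unify Int ~ Int
\u._ : d -> Int
  unify d -> Int ~ Bool -> e
  unify d ~ Bool
  unify Int ~ e
_ _ : Int
\z._ : c -> Int
v : f
\v._ : f -> f
  unify c -> Int ~ (f -> f) -> g
  unify c ~ f -> f
  unify Int ~ g
_ _ : Int
  unify Int -> Int ~ Int -> h
  unify Int ~ Int
  unify Int ~ h
_ _ : Int

Answer: Int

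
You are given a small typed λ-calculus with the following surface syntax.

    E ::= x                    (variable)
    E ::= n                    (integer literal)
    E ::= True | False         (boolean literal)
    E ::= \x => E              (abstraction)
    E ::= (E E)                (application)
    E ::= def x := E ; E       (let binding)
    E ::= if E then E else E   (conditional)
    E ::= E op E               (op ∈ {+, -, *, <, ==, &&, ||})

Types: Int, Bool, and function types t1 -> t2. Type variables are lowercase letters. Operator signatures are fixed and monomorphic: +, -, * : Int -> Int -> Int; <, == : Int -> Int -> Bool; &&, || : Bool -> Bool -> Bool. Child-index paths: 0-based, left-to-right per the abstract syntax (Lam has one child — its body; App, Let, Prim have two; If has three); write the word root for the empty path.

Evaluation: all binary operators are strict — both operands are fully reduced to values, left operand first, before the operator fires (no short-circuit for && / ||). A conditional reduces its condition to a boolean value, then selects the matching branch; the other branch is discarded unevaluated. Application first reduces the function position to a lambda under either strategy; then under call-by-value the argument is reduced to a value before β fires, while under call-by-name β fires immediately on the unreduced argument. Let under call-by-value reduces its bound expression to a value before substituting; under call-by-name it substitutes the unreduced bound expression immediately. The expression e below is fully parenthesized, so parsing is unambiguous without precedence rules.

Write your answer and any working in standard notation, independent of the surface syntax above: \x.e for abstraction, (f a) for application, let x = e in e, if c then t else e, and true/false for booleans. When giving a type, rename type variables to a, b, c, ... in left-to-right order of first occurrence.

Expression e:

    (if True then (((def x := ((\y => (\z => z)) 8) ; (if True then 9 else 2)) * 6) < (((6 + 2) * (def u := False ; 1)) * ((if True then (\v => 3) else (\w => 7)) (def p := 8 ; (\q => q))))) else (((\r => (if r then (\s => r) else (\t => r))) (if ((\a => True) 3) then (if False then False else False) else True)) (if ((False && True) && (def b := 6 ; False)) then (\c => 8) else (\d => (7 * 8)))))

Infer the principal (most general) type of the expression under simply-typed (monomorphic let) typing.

Derivation:
  unify Bool ~ Bool
z : b
\z._ : b -> b
\y._ : a -> b -> b
  unify a -> b -> b ~ Int -> c
  unify a ~ Int
  unify b -> b ~ c
_ _ : b -> b
let x : b -> b
  unify Bool ~ Bool
  unify Int ~ Int
  unify Int ~ Int
  unify Int ~ Int
  unify Int ~ Int
  unify Int ~ Int
  unify Int ~ Int
  unify Int ~ Int
let u : Bool
  unify Int ~ Int
  unify Int ~ Int
  unify Bool ~ Bool
\v._ : d -> Int
\w._ : e -> Int
  unify d -> Int ~ e -> Int
  unify d ~ e
  unify Int ~ Int
let p : Int
q : f
\q._ : f -> f
  unify e -> Int ~ (f -> f) -> g
  unify e ~ f -> f
  unify Int ~ g
_ _ : Int
  unify Int ~ Int
  unify Int ~ Int
r : h
  unify h ~ Bool
r : Bool
\s._ : i -> Bool
r : Bool
\t._ : j -> Bool
  unify i -> Bool ~ j -> Bool
  unify i ~ j
  unify Bool ~ Bool
\r._ : Bool -> j -> Bool
\a._ : k -> Bool
  unify k -> Bool ~ Int -> l
  unify k ~ Int
  unify Bool ~ l
_ _ : Bool
  unify Bool ~ Bool
  unify Bool ~ Bool
  unify Bool ~ Bool
  unify Bool ~ Bool
  unify Bool -> j -> Bool ~ Bool -> m
  unify Bool ~ Bool
  unify j -> Bool ~ m
_ _ : j -> Bool
  unify Bool ~ Bool
  unify Bool ~ Bool
  unify Bool ~ Bool
let b : Int
  unify Bool ~ Bool
  unify Bool ~ Bool
\c._ : n -> Int
  unify Int ~ Int
  unify Int ~ Int
\d._ : o -> Int
  unify n -> Int ~ o -> Int
  unify n ~ o
  unify Int ~ Int
  unify j -> Bool ~ (o -> Int) -> p
  unify j ~ o -> Int
  unify Bool ~ p
_ _ : Bool
  unify Bool ~ Bool

Answer: Bool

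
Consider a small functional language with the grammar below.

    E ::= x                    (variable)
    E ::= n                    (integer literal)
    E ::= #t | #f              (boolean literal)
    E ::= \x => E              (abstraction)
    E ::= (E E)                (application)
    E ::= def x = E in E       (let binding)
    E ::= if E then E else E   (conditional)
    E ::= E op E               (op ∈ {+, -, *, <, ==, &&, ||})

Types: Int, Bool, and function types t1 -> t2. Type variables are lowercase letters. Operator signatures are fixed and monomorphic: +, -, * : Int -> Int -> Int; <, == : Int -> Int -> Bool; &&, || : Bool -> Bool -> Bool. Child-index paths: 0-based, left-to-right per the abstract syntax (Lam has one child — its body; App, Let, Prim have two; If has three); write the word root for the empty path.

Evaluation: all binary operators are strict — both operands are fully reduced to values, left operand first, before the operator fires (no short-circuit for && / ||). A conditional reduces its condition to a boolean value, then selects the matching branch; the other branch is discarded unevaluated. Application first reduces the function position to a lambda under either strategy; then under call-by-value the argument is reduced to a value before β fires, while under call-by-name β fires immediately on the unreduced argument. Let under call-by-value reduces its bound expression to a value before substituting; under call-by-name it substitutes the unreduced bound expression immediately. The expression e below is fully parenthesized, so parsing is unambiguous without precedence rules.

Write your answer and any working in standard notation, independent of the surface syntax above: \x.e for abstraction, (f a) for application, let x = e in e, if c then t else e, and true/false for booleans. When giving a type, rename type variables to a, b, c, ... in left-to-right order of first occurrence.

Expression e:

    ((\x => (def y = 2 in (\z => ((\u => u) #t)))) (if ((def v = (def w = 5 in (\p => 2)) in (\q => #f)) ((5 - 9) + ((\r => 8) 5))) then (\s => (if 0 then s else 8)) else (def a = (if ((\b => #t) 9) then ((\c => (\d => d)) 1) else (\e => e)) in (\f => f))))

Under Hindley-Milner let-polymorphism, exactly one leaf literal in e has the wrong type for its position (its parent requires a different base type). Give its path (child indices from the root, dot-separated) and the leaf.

Answer: 1.1.0.0 : 0

Derivation:
let y : Int
u : c
\u._ : c -> c
  unify c -> c ~ Bool -> d
  unify c ~ Bool
  unify Bool ~ d
_ _ : Bool
\z._ : b -> Bool
\x._ : a -> b -> Bool
let w : Int
\p._ : e -> Int
let v : forall. e -> Int
\q._ : f -> Bool
  unify Int ~ Int
  unify Int ~ Int
  unify Int ~ Int
\r._ : g -> Int
  unify g -> Int ~ Int -> h
  unify g ~ Int
  unify Int ~ h
_ _ : Int
  unify Int ~ Int
  unify f -> Bool ~ Int -> i
  unify f ~ Int
  unify Bool ~ i
_ _ : Bool
  unify Bool ~ Bool
  unify Int ~ Bool
  FAIL: mismatch Int ~ Bool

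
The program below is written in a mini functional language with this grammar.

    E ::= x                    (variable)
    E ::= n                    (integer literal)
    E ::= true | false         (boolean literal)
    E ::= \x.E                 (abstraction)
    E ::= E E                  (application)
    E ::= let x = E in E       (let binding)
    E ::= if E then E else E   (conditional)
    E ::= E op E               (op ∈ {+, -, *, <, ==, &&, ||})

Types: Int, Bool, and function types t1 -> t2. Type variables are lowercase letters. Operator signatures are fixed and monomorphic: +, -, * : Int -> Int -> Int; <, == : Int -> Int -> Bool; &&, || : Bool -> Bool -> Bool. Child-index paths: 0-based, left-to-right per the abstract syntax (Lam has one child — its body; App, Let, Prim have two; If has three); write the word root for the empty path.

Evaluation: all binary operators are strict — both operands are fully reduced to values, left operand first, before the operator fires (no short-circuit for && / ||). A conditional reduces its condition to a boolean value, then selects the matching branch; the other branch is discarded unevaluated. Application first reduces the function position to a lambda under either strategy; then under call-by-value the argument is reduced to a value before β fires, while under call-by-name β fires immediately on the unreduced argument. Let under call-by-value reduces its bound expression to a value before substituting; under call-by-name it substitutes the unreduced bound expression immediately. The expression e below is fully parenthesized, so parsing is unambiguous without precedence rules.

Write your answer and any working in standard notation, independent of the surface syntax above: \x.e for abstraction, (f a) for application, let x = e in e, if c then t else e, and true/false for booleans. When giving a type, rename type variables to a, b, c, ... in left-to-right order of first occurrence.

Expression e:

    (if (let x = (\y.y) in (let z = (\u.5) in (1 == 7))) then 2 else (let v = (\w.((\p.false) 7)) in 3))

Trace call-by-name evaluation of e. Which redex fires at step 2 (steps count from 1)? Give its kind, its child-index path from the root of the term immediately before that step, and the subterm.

Answer: let at 0 : (let z = (\u.5) in (1 == 7))

Trace:
step 0: (if (let x = (\y.y) in (let z = (\u.5) in (1 == 7))) then 2 else (let v = (\w.((\p.false) 7)) in 3))
step 1: [let@0] (if (let z = (\u.5) in (1 == 7)) then 2 else (let v = (\w.((\p.false) 7)) in 3))
step 2: [let@0] (if (1 == 7) then 2 else (let v = (\w.((\p.false) 7)) in 3))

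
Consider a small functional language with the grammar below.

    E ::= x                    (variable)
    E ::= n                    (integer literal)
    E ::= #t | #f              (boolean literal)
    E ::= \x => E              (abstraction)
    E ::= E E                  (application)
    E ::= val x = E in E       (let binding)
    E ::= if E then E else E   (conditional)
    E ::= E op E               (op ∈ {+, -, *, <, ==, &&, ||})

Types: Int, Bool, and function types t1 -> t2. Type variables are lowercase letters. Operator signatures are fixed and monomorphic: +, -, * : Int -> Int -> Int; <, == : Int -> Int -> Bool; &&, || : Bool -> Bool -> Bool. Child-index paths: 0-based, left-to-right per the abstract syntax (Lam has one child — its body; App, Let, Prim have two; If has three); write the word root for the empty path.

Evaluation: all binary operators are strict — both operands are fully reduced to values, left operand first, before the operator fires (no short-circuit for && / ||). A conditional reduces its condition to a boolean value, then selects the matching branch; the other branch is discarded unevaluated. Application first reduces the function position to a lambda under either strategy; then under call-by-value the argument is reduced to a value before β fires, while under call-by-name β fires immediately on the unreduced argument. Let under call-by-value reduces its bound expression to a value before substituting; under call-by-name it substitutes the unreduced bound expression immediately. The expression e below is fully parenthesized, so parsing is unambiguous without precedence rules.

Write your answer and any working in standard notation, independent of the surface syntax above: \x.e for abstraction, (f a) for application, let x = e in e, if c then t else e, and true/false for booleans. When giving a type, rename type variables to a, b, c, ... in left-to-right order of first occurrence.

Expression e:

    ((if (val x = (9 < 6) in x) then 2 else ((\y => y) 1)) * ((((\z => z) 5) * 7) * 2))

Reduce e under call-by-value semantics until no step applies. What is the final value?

Working:
step 0: ((if (let x = (9 < 6) in x) then 2 else ((\y.y) 1)) * ((((\z.z) 5) * 7) * 2))
step 1: [delta@0.0.0] ((if (let x = false in x) then 2 else ((\y.y) 1)) * ((((\z.z) 5) * 7) * 2))
step 2: [let@0.0] ((if false then 2 else ((\y.y) 1)) * ((((\z.z) 5) * 7) * 2))
step 3: [if@0] (((\y.y) 1) * ((((\z.z) 5) * 7) * 2))
step 4: [beta@0] (1 * ((((\z.z) 5) * 7) * 2))
step 5: [beta@1.0.0] (1 * ((5 * 7) * 2))
step 6: [delta@1.0] (1 * (35 * 2))
step 7: [delta@1] (1 * 70)
step 8: [delta@root] 70

Answer: 70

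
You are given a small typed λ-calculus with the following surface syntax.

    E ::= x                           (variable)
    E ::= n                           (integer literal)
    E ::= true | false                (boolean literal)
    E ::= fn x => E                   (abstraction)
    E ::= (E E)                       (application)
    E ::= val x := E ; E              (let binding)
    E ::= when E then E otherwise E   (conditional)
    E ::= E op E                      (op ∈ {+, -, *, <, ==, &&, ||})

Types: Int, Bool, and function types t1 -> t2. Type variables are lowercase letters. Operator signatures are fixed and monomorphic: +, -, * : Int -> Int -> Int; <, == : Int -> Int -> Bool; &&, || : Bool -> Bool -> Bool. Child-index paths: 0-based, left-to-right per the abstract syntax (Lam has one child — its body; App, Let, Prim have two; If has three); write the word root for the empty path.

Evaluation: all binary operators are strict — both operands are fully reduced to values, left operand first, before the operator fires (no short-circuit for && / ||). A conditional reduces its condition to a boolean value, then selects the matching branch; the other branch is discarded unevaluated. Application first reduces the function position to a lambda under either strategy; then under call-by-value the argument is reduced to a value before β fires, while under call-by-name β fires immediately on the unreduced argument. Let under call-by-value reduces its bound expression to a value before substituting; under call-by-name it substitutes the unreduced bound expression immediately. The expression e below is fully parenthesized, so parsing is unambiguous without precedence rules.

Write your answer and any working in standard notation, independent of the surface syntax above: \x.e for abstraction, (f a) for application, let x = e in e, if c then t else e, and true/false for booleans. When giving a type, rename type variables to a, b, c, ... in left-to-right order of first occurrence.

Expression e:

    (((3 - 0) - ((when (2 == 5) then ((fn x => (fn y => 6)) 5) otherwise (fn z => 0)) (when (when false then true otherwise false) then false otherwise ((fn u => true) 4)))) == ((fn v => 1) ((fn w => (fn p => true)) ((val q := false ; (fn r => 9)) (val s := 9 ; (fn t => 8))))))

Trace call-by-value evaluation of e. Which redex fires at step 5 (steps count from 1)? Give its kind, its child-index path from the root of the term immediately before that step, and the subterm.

Answer: if at 0.1.1 : (if false then false else ((\u.true) 4))

Trace:
step 0: (((3 - 0) - ((if (2 == 5) then ((\x.(\y.6)) 5) else (\z.0)) (if (if false then true else false) then false else ((\u.true) 4)))) == ((\v.1) ((\w.(\p.true)) ((let q = false in (\r.9)) (let s = 9 in (\t.8))))))
step 1: [delta@0.0] ((3 - ((if (2 == 5) then ((\x.(\y.6)) 5) else (\z.0)) (if (if false then true else false) then false else ((\u.true) 4)))) == ((\v.1) ((\w.(\p.true)) ((let q = false in (\r.9)) (let s = 9 in (\t.8))))))
step 2: [delta@0.1.0.0] ((3 - ((if false then ((\x.(\y.6)) 5) else (\z.0)) (if (if false then true else false) then false else ((\u.true) 4)))) == ((\v.1) ((\w.(\p.true)) ((let q = false in (\r.9)) (let s = 9 in (\t.8))))))
step 3: [if@0.1.0] ((3 - ((\z.0) (if (if false then true else false) then false else ((\u.true) 4)))) == ((\v.1) ((\w.(\p.true)) ((let q = false in (\r.9)) (let s = 9 in (\t.8))))))
step 4: [if@0.1.1.0] ((3 - ((\z.0) (if false then false else ((\u.true) 4)))) == ((\v.1) ((\w.(\p.true)) ((let q = false in (\r.9)) (let s = 9 in (\t.8))))))
step 5: [if@0.1.1] ((3 - ((\z.0) ((\u.true) 4))) == ((\v.1) ((\w.(\p.true)) ((let q = false in (\r.9)) (let s = 9 in (\t.8))))))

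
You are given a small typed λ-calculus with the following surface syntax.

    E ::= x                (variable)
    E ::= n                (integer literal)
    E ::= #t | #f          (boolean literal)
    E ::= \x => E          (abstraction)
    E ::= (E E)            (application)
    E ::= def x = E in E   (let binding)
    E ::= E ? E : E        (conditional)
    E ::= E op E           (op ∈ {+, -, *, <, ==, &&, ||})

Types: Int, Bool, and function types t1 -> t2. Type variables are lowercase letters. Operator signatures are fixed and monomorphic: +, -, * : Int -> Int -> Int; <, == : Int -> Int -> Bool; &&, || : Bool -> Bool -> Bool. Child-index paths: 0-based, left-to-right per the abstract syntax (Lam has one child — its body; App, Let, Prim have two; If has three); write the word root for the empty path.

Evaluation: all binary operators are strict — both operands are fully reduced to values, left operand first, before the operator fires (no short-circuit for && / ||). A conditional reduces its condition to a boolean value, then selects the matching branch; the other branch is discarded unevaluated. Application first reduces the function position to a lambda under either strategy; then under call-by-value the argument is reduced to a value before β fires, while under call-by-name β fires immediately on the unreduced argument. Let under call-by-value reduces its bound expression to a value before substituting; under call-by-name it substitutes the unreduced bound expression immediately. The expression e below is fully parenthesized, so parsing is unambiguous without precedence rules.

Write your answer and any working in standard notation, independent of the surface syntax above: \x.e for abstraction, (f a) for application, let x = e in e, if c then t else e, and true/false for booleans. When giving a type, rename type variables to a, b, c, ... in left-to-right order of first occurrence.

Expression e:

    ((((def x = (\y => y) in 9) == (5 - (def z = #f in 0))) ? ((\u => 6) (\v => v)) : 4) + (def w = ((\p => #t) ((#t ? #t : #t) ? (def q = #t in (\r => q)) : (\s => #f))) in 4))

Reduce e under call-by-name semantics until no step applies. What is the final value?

Answer: 8

Working:
step 0: ((if ((let x = (\y.y) in 9) == (5 - (let z = false in 0))) then ((\u.6) (\v.v)) else 4) + (let w = ((\p.true) (if (if true then true else true) then (let q = true in (\r.q)) else (\s.false))) in 4))
step 1: [let@0.0.0] ((if (9 == (5 - (let z = false in 0))) then ((\u.6) (\v.v)) else 4) + (let w = ((\p.true) (if (if true then true else true) then (let q = true in (\r.q)) else (\s.false))) in 4))
step 2: [let@0.0.1.1] ((if (9 == (5 - 0)) then ((\u.6) (\v.v)) else 4) + (let w = ((\p.true) (if (if true then true else true) then (let q = true in (\r.q)) else (\s.false))) in 4))
step 3: [delta@0.0.1] ((if (9 == 5) then ((\u.6) (\v.v)) else 4) + (let w = ((\p.true) (if (if true then true else true) then (let q = true in (\r.q)) else (\s.false))) in 4))
step 4: [delta@0.0] ((if false then ((\u.6) (\v.v)) else 4) + (let w = ((\p.true) (if (if true then true else true) then (let q = true in (\r.q)) else (\s.false))) in 4))
step 5: [if@0] (4 + (let w = ((\p.true) (if (if true then true else true) then (let q = true in (\r.q)) else (\s.false))) in 4))
step 6: [let@1] (4 + 4)
step 7: [delta@root] 8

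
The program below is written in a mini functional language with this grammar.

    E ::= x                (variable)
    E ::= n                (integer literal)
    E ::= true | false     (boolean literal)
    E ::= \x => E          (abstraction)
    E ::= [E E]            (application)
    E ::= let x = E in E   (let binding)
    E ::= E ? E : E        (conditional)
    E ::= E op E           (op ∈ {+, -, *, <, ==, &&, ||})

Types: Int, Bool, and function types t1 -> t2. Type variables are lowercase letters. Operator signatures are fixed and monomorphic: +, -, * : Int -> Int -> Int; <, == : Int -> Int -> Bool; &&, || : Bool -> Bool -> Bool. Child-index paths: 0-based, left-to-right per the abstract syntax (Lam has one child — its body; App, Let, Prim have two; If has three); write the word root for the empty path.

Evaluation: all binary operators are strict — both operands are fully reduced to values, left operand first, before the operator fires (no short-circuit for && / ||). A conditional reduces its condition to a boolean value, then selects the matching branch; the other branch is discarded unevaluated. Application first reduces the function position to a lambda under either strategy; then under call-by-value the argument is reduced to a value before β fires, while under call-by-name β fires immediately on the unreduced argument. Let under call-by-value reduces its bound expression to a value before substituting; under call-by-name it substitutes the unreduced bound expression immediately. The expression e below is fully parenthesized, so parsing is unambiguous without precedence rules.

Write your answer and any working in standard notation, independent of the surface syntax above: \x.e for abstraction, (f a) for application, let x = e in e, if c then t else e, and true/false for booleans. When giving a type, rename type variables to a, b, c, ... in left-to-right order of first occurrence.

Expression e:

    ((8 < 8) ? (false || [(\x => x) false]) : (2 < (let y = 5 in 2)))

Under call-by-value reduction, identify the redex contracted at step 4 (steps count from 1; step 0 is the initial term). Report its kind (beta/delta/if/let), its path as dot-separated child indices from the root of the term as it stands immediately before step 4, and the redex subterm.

Working:
step 0: (if (8 < 8) then (false || ((\x.x) false)) else (2 < (let y = 5 in 2)))
step 1: [delta@0] (if false then (false || ((\x.x) false)) else (2 < (let y = 5 in 2)))
step 2: [if@root] (2 < (let y = 5 in 2))
step 3: [let@1] (2 < 2)
step 4: [delta@root] false

Answer: delta at root : (2 < 2)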